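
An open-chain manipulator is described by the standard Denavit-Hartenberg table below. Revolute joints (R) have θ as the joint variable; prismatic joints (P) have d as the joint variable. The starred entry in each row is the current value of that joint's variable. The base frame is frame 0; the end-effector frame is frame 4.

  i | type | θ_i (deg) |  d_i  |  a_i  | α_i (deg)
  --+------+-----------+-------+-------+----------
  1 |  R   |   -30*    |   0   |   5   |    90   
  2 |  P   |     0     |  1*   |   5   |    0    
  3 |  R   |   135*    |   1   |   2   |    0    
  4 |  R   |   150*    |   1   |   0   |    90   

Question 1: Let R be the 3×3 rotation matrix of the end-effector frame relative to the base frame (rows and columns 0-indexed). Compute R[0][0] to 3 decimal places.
End-effector x-axis (col 0 of R) = (0.2241,-0.1294,-0.9659)
R[0][0] = 0.2241

0.224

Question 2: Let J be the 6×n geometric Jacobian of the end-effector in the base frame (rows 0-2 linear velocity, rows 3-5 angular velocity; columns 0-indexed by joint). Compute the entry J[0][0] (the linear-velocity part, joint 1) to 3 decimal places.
axis z_0 = ẑ; lever o_n−o_0 = (5.9355,-6.8910,1.4142)
cross product → J_v[:, 0] = (6.8910,5.9355,-0.0000)
J_ω[:, 0] = z_0
entry J[0][0] = 6.8910

6.891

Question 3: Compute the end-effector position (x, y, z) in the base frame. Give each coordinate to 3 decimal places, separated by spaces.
after link 1: o_1 = (4.3301, -2.5000, 0.0000)
after link 2: o_2 = (8.1603, -5.8660, 0.0000)
after link 3: o_3 = (6.4355, -6.0249, 1.4142)
after link 4: o_4 = (5.9355, -6.8910, 1.4142)

5.936 -6.891 1.414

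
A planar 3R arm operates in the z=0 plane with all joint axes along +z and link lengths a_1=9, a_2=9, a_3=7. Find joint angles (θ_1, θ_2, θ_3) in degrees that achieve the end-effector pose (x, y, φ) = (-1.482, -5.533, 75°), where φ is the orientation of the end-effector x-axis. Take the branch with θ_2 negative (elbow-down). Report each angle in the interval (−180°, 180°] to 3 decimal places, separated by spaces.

-59.998 -89.999 -135.003

wrist centre = target − a_3·(cos φ, sin φ) = (-3.2937, -12.2945)
cos θ_2 = (162.0029−9²−9²)/(2·9·9) = 0.0000; θ_2 = -89.9990° (elbow-down)
β = atan2(-12.2945,-3.2937) = -104.9976°; ψ = atan2(-9.0000,9.0002) = -44.9995°
θ_1 = β − ψ = -59.9981°
θ_3 = φ − θ_1 − θ_2 = -135.0030° (wrapped to (-180°,180°])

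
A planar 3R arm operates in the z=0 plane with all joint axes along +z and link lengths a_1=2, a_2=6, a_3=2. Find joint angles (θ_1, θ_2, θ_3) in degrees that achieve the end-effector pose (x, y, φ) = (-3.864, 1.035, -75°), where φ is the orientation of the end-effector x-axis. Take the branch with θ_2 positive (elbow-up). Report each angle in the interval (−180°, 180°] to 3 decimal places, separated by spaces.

45.007 119.997 119.996

wrist centre = target − a_3·(cos φ, sin φ) = (-4.3816, 2.9669)
cos θ_2 = (28.0010−2²−6²)/(2·2·6) = -0.5000; θ_2 = 119.9974° (elbow-up)
β = atan2(2.9669,-4.3816) = 145.8977°; ψ = atan2(5.1963,-0.9998) = 100.8906°
θ_1 = β − ψ = 45.0071°
θ_3 = φ − θ_1 − θ_2 = 119.9955° (wrapped to (-180°,180°])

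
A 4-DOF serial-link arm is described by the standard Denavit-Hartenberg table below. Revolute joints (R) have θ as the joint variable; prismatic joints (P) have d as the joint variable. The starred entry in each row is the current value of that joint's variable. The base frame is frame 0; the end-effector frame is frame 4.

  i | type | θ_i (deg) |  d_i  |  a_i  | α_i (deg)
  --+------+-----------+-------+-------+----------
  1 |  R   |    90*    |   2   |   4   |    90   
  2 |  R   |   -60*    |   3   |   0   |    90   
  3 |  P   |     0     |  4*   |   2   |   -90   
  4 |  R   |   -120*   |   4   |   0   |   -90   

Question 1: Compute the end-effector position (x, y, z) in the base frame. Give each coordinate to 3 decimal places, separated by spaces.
after link 1: o_1 = (0.0000, 4.0000, 2.0000)
after link 2: o_2 = (3.0000, 4.0000, 2.0000)
after link 3: o_3 = (3.0000, 1.5359, -1.7321)
after link 4: o_4 = (7.0000, 1.5359, -1.7321)

7.000 1.536 -1.732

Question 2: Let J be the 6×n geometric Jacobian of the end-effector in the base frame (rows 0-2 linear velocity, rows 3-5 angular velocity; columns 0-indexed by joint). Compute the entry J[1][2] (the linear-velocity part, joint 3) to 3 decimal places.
-0.866

prismatic axis z_2 = (0.0000,-0.8660,-0.5000)
J_v[:, 2] = z_2; J_ω[:, 2] = (0,0,0)
entry J[1][2] = -0.8660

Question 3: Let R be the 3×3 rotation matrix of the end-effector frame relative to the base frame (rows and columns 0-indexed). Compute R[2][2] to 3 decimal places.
-1.000

End-effector z-axis (col 2 of R) = (0.0000,0.0000,-1.0000)
R[2][2] = -1.0000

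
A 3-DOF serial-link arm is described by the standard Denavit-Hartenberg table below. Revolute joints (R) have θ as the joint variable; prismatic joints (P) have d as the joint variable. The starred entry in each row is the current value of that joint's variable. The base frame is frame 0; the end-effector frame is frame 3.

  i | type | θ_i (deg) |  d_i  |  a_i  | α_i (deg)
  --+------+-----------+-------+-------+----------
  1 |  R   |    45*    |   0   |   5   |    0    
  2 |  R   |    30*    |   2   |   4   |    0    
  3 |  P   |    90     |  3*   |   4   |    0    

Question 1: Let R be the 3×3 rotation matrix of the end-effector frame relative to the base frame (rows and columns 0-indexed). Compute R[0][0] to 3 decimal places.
End-effector x-axis (col 0 of R) = (-0.9659,0.2588,0.0000)
R[0][0] = -0.9659

-0.966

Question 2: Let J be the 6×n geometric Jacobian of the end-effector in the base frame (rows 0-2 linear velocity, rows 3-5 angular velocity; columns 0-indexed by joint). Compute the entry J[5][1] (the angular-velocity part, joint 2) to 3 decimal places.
1.000

axis z_1 = (0.0000,0.0000,1.0000); lever o_n−o_1 = (-2.8284,4.8990,5.0000)
cross product → J_v[:, 1] = (-4.8990,-2.8284,0.0000)
J_ω[:, 1] = z_1
entry J[5][1] = 1.0000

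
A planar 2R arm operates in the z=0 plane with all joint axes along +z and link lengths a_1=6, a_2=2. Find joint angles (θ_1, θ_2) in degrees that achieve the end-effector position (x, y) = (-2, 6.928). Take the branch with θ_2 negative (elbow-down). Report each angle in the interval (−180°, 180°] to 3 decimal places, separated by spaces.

cos θ_2 = (51.9972−6²−2²)/(2·6·2) = 0.4999; θ_2 = -60.0078° (elbow-down)
β = atan2(6.9280,-2.0000) = 106.1026°; ψ = atan2(-1.7322,6.9998) = -13.8994°
θ_1 = β − ψ = 120.0019°

120.002 -60.008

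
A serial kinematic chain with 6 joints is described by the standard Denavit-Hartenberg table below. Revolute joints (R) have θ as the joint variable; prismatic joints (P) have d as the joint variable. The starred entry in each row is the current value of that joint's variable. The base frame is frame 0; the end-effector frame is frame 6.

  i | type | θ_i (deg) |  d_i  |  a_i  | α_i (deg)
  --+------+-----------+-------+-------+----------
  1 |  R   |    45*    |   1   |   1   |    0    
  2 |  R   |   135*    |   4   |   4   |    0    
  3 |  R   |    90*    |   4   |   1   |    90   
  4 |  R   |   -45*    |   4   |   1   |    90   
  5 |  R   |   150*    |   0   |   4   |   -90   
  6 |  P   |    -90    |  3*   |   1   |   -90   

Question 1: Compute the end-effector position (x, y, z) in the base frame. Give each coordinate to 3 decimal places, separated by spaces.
after link 1: o_1 = (0.7071, 0.7071, 1.0000)
after link 2: o_2 = (-3.2929, 0.7071, 5.0000)
after link 3: o_3 = (-3.2929, -0.2929, 9.0000)
after link 4: o_4 = (-7.2929, -1.0000, 8.2929)
after link 5: o_5 = (-9.2929, 1.4495, 10.7424)
after link 6: o_6 = (-6.6948, 3.2173, 11.0959)

-6.695 3.217 11.096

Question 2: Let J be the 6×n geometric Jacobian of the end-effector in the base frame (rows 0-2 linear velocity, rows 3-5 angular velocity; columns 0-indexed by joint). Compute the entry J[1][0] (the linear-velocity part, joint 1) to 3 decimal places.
axis z_0 = ẑ; lever o_n−o_0 = (-6.6948,3.2173,11.0959)
cross product → J_v[:, 0] = (-3.2173,-6.6948,0.0000)
J_ω[:, 0] = z_0
entry J[1][0] = -6.6948

-6.695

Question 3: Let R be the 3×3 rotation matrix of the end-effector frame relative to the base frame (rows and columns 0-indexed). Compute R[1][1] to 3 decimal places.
-0.354

End-effector y-axis (col 1 of R) = (-0.8660,-0.3536,-0.3536)
R[1][1] = -0.3536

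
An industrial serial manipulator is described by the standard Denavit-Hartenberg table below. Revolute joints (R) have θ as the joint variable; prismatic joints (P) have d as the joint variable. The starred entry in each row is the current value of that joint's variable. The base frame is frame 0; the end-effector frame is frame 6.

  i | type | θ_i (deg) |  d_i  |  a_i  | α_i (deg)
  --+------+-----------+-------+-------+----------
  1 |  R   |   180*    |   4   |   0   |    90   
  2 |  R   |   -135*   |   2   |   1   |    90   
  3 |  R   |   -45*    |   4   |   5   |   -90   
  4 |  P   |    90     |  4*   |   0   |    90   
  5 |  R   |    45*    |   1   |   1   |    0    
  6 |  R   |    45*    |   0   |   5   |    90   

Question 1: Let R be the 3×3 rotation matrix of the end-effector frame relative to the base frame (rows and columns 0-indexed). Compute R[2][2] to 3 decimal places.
-0.707

End-effector z-axis (col 2 of R) = (-0.7071,-0.0000,-0.7071)
R[2][2] = -0.7071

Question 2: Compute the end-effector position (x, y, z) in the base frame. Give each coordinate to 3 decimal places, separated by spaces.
10.889 4.621 -2.232

after link 1: o_1 = (0.0000, 0.0000, 4.0000)
after link 2: o_2 = (0.7071, 2.0000, 3.2929)
after link 3: o_3 = (6.0355, -1.5355, 3.6213)
after link 4: o_4 = (8.0355, 1.2929, 1.6213)
after link 5: o_5 = (8.3891, 1.0858, 0.2678)
after link 6: o_6 = (10.8891, 4.6213, -2.2322)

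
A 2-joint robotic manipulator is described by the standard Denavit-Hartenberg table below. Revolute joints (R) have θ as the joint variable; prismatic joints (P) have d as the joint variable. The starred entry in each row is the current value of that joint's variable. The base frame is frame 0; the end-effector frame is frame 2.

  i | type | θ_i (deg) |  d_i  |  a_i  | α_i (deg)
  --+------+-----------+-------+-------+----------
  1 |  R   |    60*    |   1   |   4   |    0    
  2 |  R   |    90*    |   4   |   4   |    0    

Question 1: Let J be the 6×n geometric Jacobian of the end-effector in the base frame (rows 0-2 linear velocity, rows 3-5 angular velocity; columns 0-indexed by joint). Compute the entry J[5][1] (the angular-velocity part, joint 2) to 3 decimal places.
1.000

axis z_1 = (0.0000,0.0000,1.0000); lever o_n−o_1 = (-3.4641,2.0000,4.0000)
cross product → J_v[:, 1] = (-2.0000,-3.4641,0.0000)
J_ω[:, 1] = z_1
entry J[5][1] = 1.0000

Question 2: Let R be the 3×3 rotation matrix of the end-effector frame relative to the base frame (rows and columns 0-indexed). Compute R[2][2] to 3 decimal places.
End-effector z-axis (col 2 of R) = (0.0000,0.0000,1.0000)
R[2][2] = 1.0000

1.000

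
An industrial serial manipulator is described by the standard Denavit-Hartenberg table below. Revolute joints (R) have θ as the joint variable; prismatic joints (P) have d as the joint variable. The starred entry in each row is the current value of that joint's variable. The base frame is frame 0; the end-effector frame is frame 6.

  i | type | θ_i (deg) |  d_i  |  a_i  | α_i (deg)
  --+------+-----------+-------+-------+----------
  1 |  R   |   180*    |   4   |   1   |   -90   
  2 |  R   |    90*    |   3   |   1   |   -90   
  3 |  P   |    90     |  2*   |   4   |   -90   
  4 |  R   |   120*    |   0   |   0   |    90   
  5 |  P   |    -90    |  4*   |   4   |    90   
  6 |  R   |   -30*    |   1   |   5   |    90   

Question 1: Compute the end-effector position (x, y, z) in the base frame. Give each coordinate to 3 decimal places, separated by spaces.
after link 1: o_1 = (-1.0000, 0.0000, 4.0000)
after link 2: o_2 = (-1.0000, -3.0000, 3.0000)
after link 3: o_3 = (1.0000, 1.0000, 3.0000)
after link 4: o_4 = (1.0000, 1.0000, 3.0000)
after link 5: o_5 = (-1.0000, 4.4641, -1.0000)
after link 6: o_6 = (1.1160, 2.7990, -5.3301)

1.116 2.799 -5.330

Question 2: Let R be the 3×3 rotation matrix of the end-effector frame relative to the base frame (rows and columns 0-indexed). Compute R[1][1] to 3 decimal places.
End-effector y-axis (col 1 of R) = (0.8660,0.5000,-0.0000)
R[1][1] = 0.5000

0.500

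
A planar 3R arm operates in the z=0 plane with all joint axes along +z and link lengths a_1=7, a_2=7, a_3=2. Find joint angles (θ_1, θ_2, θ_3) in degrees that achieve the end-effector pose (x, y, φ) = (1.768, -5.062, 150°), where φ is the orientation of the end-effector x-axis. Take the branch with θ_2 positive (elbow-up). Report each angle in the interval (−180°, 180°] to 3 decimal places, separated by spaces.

-120.000 120.001 149.998

wrist centre = target − a_3·(cos φ, sin φ) = (3.5001, -6.0620)
cos θ_2 = (48.9982−7²−7²)/(2·7·7) = -0.5000; θ_2 = 120.0012° (elbow-up)
β = atan2(-6.0620,3.5001) = -59.9989°; ψ = atan2(6.0621,3.4999) = 60.0006°
θ_1 = β − ψ = -119.9995°
θ_3 = φ − θ_1 − θ_2 = 149.9983° (wrapped to (-180°,180°])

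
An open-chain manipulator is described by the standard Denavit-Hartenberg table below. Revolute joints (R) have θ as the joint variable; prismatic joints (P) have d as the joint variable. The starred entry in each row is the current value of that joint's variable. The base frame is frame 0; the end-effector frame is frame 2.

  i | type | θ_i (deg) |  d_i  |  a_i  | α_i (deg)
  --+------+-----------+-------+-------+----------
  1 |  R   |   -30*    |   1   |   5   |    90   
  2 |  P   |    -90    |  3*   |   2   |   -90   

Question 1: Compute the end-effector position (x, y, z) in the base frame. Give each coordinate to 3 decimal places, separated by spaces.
after link 1: o_1 = (4.3301, -2.5000, 1.0000)
after link 2: o_2 = (2.8301, -5.0981, -1.0000)

2.830 -5.098 -1.000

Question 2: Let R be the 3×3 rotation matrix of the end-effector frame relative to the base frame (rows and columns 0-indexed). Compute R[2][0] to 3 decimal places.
End-effector x-axis (col 0 of R) = (0.0000,-0.0000,-1.0000)
R[2][0] = -1.0000

-1.000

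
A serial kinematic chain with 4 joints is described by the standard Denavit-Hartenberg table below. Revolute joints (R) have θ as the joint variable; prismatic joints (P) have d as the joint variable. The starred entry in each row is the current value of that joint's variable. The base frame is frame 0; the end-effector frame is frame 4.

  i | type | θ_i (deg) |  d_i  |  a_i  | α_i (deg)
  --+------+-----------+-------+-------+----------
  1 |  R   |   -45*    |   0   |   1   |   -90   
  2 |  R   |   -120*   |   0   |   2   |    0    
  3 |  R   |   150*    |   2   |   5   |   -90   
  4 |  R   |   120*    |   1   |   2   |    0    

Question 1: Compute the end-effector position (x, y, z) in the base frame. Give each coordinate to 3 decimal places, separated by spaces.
after link 1: o_1 = (0.7071, -0.7071, 0.0000)
after link 2: o_2 = (0.0000, -0.0000, 1.7321)
after link 3: o_3 = (4.4761, -1.6476, -0.7679)
after link 4: o_4 = (2.2854, -1.9065, -1.1340)

2.285 -1.906 -1.134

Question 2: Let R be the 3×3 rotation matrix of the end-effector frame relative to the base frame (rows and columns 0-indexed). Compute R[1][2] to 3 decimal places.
0.354

End-effector z-axis (col 2 of R) = (-0.3536,0.3536,-0.8660)
R[1][2] = 0.3536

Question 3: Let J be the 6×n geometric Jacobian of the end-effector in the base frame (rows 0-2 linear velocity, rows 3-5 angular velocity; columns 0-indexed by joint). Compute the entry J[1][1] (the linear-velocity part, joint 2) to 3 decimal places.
0.802

axis z_1 = (0.7071,0.7071,0.0000); lever o_n−o_1 = (1.5783,-1.1994,-1.1340)
cross product → J_v[:, 1] = (-0.8018,0.8018,-1.9641)
J_ω[:, 1] = z_1
entry J[1][1] = 0.8018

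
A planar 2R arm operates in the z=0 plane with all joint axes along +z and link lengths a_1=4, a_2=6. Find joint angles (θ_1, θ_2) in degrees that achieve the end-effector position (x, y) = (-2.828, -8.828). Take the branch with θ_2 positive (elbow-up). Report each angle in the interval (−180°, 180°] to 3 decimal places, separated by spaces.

cos θ_2 = (85.9312−4²−6²)/(2·4·6) = 0.7069; θ_2 = 45.0168° (elbow-up)
β = atan2(-8.8280,-2.8280) = -107.7626°; ψ = atan2(4.2439,8.2414) = 27.2461°
θ_1 = β − ψ = -135.0087°

-135.009 45.017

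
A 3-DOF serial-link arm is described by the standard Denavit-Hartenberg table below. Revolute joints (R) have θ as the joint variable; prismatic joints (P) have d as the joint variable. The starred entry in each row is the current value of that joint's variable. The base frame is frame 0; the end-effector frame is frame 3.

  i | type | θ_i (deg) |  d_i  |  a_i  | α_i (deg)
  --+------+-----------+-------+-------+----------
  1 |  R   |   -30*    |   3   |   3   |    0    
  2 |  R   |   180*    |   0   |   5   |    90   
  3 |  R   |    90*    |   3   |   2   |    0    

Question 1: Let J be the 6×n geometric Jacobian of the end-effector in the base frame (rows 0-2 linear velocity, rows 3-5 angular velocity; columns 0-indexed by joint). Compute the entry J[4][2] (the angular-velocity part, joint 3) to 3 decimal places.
0.866

axis z_2 = (0.5000,0.8660,0.0000); lever o_n−o_2 = (1.5000,2.5981,2.0000)
cross product → J_v[:, 2] = (1.7321,-1.0000,0.0000)
J_ω[:, 2] = z_2
entry J[4][2] = 0.8660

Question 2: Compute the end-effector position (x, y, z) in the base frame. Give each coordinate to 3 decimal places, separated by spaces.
-0.232 3.598 5.000

after link 1: o_1 = (2.5981, -1.5000, 3.0000)
after link 2: o_2 = (-1.7321, 1.0000, 3.0000)
after link 3: o_3 = (-0.2321, 3.5981, 5.0000)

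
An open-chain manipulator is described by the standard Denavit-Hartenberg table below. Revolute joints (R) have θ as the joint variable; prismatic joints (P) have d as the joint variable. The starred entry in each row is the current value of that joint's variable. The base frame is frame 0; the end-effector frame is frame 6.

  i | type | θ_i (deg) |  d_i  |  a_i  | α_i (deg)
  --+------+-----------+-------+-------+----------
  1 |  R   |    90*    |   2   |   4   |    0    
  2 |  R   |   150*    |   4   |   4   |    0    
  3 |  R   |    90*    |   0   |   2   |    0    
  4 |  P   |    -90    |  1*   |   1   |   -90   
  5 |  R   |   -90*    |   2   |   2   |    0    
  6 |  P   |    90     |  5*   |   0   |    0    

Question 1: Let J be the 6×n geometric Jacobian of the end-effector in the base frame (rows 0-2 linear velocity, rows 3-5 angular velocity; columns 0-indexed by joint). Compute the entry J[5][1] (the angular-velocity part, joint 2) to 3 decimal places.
1.000

axis z_1 = (0.0000,0.0000,1.0000); lever o_n−o_1 = (5.2942,-8.8301,7.0000)
cross product → J_v[:, 1] = (8.8301,5.2942,-0.0000)
J_ω[:, 1] = z_1
entry J[5][1] = 1.0000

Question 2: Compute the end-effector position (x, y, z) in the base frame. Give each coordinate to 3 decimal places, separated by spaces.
5.294 -4.830 9.000

after link 1: o_1 = (0.0000, 4.0000, 2.0000)
after link 2: o_2 = (-2.0000, 0.5359, 6.0000)
after link 3: o_3 = (-0.2679, -0.4641, 6.0000)
after link 4: o_4 = (-0.7679, -1.3301, 7.0000)
after link 5: o_5 = (0.9641, -2.3301, 9.0000)
after link 6: o_6 = (5.2942, -4.8301, 9.0000)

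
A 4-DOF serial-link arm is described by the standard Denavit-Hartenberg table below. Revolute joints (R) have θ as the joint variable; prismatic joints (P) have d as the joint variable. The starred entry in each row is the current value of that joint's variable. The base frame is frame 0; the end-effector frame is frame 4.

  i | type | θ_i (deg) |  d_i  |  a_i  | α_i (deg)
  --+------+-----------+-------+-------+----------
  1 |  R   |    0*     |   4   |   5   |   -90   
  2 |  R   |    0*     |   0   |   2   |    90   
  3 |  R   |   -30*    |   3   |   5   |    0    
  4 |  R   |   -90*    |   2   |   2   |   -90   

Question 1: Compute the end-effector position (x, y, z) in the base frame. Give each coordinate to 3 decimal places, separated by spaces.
after link 1: o_1 = (5.0000, 0.0000, 4.0000)
after link 2: o_2 = (7.0000, 0.0000, 4.0000)
after link 3: o_3 = (11.3301, -2.5000, 7.0000)
after link 4: o_4 = (10.3301, -4.2321, 9.0000)

10.330 -4.232 9.000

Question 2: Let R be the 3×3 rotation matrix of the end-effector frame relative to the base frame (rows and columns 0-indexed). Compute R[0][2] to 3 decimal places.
0.866

End-effector z-axis (col 2 of R) = (0.8660,-0.5000,0.0000)
R[0][2] = 0.8660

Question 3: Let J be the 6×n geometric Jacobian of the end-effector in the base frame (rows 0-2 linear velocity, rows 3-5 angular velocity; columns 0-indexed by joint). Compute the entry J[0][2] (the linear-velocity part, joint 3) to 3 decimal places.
4.232

axis z_2 = (0.0000,0.0000,1.0000); lever o_n−o_2 = (3.3301,-4.2321,5.0000)
cross product → J_v[:, 2] = (4.2321,3.3301,-0.0000)
J_ω[:, 2] = z_2
entry J[0][2] = 4.2321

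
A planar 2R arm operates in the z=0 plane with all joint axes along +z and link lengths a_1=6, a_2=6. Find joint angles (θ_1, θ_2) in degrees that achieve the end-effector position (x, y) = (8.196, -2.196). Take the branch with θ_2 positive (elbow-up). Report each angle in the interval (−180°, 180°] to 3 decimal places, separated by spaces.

cos θ_2 = (71.9968−6²−6²)/(2·6·6) = -0.0000; θ_2 = 90.0025° (elbow-up)
β = atan2(-2.1960,8.1960) = -14.9993°; ψ = atan2(6.0000,5.9997) = 45.0013°
θ_1 = β − ψ = -60.0005°

-60.001 90.003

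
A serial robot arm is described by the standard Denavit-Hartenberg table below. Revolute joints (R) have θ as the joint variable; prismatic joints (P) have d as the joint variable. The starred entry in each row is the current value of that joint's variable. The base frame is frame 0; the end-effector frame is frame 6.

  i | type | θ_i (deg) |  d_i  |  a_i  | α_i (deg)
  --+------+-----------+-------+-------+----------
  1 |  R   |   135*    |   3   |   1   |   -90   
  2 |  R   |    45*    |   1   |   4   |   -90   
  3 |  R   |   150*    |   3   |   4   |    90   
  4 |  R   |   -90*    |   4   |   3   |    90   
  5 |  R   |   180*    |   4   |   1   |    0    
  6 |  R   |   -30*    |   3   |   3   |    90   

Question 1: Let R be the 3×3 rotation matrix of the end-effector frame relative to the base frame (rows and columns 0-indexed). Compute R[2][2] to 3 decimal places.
0.047

End-effector z-axis (col 2 of R) = (0.0638,0.9968,0.0474)
R[2][2] = 0.0474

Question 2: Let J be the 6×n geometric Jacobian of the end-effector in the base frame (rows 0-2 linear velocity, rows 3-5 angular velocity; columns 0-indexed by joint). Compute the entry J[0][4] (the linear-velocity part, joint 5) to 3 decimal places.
-0.554

axis z_4 = (-0.7866,0.0795,-0.6124); lever o_n−o_4 = (-3.1634,0.0507,-7.3612)
cross product → J_v[:, 4] = (-0.5538,-3.8529,0.2115)
J_ω[:, 4] = z_4
entry J[0][4] = -0.5538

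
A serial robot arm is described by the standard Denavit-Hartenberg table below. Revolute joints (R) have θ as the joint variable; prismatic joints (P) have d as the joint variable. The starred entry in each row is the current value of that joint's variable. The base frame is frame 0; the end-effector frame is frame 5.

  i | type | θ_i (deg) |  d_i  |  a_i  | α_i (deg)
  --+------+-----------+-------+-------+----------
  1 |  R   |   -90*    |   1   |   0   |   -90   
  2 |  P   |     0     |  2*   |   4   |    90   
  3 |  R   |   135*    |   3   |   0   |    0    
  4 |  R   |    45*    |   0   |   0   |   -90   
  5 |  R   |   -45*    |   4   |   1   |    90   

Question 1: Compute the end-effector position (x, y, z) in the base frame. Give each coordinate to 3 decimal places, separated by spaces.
-2.000 -3.293 4.707

after link 1: o_1 = (0.0000, 0.0000, 1.0000)
after link 2: o_2 = (2.0000, -4.0000, 1.0000)
after link 3: o_3 = (2.0000, -4.0000, 4.0000)
after link 4: o_4 = (2.0000, -4.0000, 4.0000)
after link 5: o_5 = (-2.0000, -3.2929, 4.7071)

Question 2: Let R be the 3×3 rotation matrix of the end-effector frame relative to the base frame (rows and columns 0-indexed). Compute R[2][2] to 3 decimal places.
End-effector z-axis (col 2 of R) = (-0.0000,-0.7071,0.7071)
R[2][2] = 0.7071

0.707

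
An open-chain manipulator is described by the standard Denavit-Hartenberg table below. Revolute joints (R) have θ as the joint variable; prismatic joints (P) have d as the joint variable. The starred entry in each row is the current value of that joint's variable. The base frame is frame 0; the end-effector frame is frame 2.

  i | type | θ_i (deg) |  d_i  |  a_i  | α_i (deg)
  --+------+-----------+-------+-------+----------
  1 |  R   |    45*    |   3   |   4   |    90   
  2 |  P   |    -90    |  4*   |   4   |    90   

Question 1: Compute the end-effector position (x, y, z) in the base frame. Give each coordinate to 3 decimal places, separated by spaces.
5.657 -0.000 -1.000

after link 1: o_1 = (2.8284, 2.8284, 3.0000)
after link 2: o_2 = (5.6569, -0.0000, -1.0000)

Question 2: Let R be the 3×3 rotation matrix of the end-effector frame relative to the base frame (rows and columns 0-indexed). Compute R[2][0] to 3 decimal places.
End-effector x-axis (col 0 of R) = (0.0000,-0.0000,-1.0000)
R[2][0] = -1.0000

-1.000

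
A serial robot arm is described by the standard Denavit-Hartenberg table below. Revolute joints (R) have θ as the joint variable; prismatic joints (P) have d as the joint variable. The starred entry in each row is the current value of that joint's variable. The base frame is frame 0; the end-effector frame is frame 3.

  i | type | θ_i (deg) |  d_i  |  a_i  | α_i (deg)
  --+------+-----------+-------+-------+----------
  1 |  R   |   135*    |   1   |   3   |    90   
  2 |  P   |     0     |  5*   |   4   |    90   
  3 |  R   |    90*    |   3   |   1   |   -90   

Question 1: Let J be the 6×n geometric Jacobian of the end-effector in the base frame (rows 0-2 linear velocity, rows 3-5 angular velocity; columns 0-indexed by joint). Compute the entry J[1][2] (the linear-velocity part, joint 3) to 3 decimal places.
axis z_2 = (0.0000,0.0000,-1.0000); lever o_n−o_2 = (0.7071,0.7071,-3.0000)
cross product → J_v[:, 2] = (0.7071,-0.7071,0.0000)
J_ω[:, 2] = z_2
entry J[1][2] = -0.7071

-0.707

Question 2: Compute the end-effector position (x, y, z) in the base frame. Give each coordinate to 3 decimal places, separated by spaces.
after link 1: o_1 = (-2.1213, 2.1213, 1.0000)
after link 2: o_2 = (-1.4142, 8.4853, 1.0000)
after link 3: o_3 = (-0.7071, 9.1924, -2.0000)

-0.707 9.192 -2.000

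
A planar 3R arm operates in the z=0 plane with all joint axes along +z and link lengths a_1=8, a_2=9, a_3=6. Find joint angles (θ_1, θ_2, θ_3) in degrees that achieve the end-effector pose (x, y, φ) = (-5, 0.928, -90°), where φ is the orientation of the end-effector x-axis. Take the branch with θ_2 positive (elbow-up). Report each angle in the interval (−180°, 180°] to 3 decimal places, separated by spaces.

wrist centre = target − a_3·(cos φ, sin φ) = (-5.0000, 6.9280)
cos θ_2 = (72.9972−8²−9²)/(2·8·9) = -0.5000; θ_2 = 120.0013° (elbow-up)
β = atan2(6.9280,-5.0000) = 125.8183°; ψ = atan2(7.7941,3.4998) = 65.8183°
θ_1 = β − ψ = 60.0000°
θ_3 = φ − θ_1 − θ_2 = 89.9987° (wrapped to (-180°,180°])

60.000 120.001 89.999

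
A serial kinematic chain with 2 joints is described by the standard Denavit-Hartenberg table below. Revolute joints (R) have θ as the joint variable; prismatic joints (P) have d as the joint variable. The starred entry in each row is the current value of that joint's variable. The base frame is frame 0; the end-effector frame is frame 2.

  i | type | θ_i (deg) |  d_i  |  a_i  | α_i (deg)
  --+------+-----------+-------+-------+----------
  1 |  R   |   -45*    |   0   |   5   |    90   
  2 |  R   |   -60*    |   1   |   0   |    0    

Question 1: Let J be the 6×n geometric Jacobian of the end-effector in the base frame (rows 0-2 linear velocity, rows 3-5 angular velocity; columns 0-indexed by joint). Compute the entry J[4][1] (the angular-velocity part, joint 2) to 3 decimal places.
-0.707

axis z_1 = (-0.7071,-0.7071,0.0000); lever o_n−o_1 = (-0.7071,-0.7071,0.0000)
cross product → J_v[:, 1] = (-0.0000,0.0000,-0.0000)
J_ω[:, 1] = z_1
entry J[4][1] = -0.7071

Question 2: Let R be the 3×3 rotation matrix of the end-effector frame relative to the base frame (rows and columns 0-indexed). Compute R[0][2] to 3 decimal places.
-0.707

End-effector z-axis (col 2 of R) = (-0.7071,-0.7071,0.0000)
R[0][2] = -0.7071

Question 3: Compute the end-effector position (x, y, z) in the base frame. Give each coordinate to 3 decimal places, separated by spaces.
2.828 -4.243 0.000

after link 1: o_1 = (3.5355, -3.5355, 0.0000)
after link 2: o_2 = (2.8284, -4.2426, 0.0000)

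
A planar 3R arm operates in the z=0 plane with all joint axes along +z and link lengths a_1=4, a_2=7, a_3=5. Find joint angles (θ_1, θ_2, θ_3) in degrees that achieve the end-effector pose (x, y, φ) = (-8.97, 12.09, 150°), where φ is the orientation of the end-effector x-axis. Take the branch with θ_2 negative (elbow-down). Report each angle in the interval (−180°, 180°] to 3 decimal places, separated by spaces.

wrist centre = target − a_3·(cos φ, sin φ) = (-4.6399, 9.5900)
cos θ_2 = (113.4965−4²−7²)/(2·4·7) = 0.8660; θ_2 = -30.0018° (elbow-down)
β = atan2(9.5900,-4.6399) = 115.8188°; ψ = atan2(-3.5002,10.0621) = -19.1808°
θ_1 = β − ψ = 134.9996°
θ_3 = φ − θ_1 − θ_2 = 45.0023° (wrapped to (-180°,180°])

135.000 -30.002 45.002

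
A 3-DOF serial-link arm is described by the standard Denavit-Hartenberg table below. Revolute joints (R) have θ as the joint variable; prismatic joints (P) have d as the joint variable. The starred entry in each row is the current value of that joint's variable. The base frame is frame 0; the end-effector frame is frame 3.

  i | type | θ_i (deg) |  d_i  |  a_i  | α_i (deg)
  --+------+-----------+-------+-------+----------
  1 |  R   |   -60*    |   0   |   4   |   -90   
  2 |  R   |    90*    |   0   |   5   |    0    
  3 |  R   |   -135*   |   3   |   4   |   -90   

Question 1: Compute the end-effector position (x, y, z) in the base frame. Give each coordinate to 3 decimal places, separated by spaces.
6.012 -4.414 -2.172

after link 1: o_1 = (2.0000, -3.4641, 0.0000)
after link 2: o_2 = (2.0000, -3.4641, -5.0000)
after link 3: o_3 = (6.0123, -4.4136, -2.1716)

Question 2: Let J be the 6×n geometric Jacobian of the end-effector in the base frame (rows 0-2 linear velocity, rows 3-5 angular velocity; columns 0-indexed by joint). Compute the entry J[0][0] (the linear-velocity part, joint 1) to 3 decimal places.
axis z_0 = ẑ; lever o_n−o_0 = (6.0123,-4.4136,-2.1716)
cross product → J_v[:, 0] = (4.4136,6.0123,-0.0000)
J_ω[:, 0] = z_0
entry J[0][0] = 4.4136

4.414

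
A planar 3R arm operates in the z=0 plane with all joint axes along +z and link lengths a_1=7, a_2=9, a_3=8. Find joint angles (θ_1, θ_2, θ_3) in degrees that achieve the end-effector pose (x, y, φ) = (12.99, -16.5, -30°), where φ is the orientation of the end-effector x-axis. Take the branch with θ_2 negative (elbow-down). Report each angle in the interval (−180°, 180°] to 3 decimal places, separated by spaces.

-30.000 -60.002 60.002

wrist centre = target − a_3·(cos φ, sin φ) = (6.0618, -12.5000)
cos θ_2 = (192.9954−7²−9²)/(2·7·9) = 0.5000; θ_2 = -60.0024° (elbow-down)
β = atan2(-12.5000,6.0618) = -64.1292°; ψ = atan2(-7.7944,11.4997) = -34.1292°
θ_1 = β − ψ = -30.0000°
θ_3 = φ − θ_1 − θ_2 = 60.0024° (wrapped to (-180°,180°])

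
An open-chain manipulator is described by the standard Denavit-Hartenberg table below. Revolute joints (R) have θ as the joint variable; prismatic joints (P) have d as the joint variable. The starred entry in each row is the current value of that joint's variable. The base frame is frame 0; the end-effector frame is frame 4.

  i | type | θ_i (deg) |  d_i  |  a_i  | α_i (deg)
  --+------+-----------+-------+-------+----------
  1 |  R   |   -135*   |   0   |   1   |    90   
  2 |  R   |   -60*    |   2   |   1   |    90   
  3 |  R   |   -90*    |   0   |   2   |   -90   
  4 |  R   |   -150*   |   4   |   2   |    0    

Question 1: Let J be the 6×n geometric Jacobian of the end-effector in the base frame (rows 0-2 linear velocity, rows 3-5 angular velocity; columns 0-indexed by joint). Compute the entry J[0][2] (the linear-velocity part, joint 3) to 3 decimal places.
-2.923

axis z_2 = (0.6124,0.6124,-0.5000); lever o_n−o_2 = (-0.6124,-0.9913,-3.9641)
cross product → J_v[:, 2] = (-2.9232,2.7337,-0.2321)
J_ω[:, 2] = z_2
entry J[0][2] = -2.9232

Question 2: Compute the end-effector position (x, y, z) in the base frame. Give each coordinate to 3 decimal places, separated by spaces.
-3.087 -0.638 -4.830

after link 1: o_1 = (-0.7071, -0.7071, 0.0000)
after link 2: o_2 = (-2.4749, 0.3536, -0.8660)
after link 3: o_3 = (-1.0607, -1.0607, -0.8660)
after link 4: o_4 = (-3.0872, -0.6378, -4.8301)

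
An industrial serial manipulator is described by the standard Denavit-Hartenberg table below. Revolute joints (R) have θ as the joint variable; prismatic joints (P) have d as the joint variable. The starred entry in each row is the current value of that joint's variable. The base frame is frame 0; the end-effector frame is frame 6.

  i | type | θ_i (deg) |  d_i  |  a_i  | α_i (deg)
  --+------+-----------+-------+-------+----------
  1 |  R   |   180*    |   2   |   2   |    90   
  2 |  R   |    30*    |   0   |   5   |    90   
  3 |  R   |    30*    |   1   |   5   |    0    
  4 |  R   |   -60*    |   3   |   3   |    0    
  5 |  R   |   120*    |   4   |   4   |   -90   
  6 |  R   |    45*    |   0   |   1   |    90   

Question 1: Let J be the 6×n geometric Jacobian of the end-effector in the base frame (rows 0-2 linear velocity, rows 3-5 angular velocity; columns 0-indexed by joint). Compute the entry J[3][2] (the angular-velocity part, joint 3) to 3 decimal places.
-0.500

axis z_2 = (-0.5000,0.0000,-0.8660); lever o_n−o_2 = (-9.6464,5.7071,-2.8517)
cross product → J_v[:, 2] = (4.9425,6.9282,-2.8536)
J_ω[:, 2] = z_2
entry J[3][2] = -0.5000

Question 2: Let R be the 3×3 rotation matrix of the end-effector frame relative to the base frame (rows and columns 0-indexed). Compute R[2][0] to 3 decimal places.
End-effector x-axis (col 0 of R) = (0.3536,0.7071,0.6124)
R[2][0] = 0.6124

0.612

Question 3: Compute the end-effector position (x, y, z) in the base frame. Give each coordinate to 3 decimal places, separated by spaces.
-15.977 5.707 1.648

after link 1: o_1 = (-2.0000, 0.0000, 2.0000)
after link 2: o_2 = (-6.3301, 0.0000, 4.5000)
after link 3: o_3 = (-10.5801, 2.5000, 5.7990)
after link 4: o_4 = (-14.3301, 1.0000, 4.5000)
after link 5: o_5 = (-16.3301, 5.0000, 1.0359)
after link 6: o_6 = (-15.9766, 5.7071, 1.6483)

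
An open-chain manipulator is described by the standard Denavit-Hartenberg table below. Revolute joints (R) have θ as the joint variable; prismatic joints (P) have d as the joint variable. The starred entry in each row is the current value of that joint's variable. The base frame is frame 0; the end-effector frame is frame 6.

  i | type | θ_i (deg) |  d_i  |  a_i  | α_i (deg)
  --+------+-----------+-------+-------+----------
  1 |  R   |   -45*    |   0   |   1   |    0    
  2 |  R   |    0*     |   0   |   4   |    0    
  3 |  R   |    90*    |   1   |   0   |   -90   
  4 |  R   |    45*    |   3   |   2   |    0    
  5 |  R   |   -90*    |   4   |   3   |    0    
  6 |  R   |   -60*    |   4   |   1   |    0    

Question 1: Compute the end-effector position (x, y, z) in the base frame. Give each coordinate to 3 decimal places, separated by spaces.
-1.926 6.560 2.673

after link 1: o_1 = (0.7071, -0.7071, 0.0000)
after link 2: o_2 = (3.5355, -3.5355, 0.0000)
after link 3: o_3 = (3.5355, -3.5355, 1.0000)
after link 4: o_4 = (2.4142, -0.4142, -0.4142)
after link 5: o_5 = (1.0858, 3.9142, 1.7071)
after link 6: o_6 = (-1.9257, 6.5596, 2.6730)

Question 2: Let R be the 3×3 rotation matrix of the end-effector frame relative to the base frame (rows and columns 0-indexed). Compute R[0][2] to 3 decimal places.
-0.707

End-effector z-axis (col 2 of R) = (-0.7071,0.7071,0.0000)
R[0][2] = -0.7071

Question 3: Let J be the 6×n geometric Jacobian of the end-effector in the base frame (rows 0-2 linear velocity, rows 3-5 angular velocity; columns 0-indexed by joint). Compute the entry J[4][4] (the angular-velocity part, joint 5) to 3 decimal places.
0.707

axis z_4 = (-0.7071,0.7071,0.0000); lever o_n−o_4 = (-4.3399,6.9738,3.0872)
cross product → J_v[:, 4] = (2.1830,2.1830,-1.8625)
J_ω[:, 4] = z_4
entry J[4][4] = 0.7071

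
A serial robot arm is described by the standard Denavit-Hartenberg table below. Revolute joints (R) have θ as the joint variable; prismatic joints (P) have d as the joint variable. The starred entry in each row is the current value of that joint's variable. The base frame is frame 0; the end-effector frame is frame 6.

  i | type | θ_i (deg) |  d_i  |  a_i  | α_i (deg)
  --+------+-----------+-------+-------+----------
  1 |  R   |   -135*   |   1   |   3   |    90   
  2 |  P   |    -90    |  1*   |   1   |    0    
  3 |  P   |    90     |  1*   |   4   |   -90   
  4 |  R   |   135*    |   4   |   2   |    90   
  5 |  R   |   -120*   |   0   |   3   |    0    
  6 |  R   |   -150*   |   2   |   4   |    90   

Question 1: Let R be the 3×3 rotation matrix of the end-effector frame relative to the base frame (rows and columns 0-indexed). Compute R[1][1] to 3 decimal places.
-1.000

End-effector y-axis (col 1 of R) = (-0.0000,-1.0000,0.0000)
R[1][1] = -1.0000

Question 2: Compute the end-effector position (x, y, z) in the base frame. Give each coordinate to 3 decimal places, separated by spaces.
after link 1: o_1 = (-2.1213, -2.1213, 1.0000)
after link 2: o_2 = (-2.8284, -1.4142, 0.0000)
after link 3: o_3 = (-6.3640, -3.5355, 0.0000)
after link 4: o_4 = (-4.3640, -3.5355, 4.0000)
after link 5: o_5 = (-5.8640, -3.5355, 1.4019)
after link 6: o_6 = (-5.8640, -5.5355, 5.4019)

-5.864 -5.536 5.402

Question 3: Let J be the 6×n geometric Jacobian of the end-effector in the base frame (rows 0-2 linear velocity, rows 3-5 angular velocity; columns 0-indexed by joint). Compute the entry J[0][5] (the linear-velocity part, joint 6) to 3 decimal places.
-4.000

axis z_5 = (0.0000,-1.0000,0.0000); lever o_n−o_5 = (-0.0000,-2.0000,4.0000)
cross product → J_v[:, 5] = (-4.0000,-0.0000,-0.0000)
J_ω[:, 5] = z_5
entry J[0][5] = -4.0000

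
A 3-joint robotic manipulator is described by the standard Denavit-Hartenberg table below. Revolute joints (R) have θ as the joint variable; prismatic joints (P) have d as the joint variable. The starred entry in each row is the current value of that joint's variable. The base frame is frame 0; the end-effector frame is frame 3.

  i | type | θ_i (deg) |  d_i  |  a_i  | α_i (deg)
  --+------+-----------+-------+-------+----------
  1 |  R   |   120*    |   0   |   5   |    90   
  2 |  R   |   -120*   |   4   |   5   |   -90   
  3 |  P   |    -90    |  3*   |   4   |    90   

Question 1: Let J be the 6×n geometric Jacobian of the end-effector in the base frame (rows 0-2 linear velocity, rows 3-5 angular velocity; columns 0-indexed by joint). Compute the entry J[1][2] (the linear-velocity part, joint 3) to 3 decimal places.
0.750

prismatic axis z_2 = (-0.4330,0.7500,-0.5000)
J_v[:, 2] = z_2; J_ω[:, 2] = (0,0,0)
entry J[1][2] = 0.7500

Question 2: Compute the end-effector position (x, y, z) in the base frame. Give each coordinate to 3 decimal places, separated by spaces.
after link 1: o_1 = (-2.5000, 4.3301, 0.0000)
after link 2: o_2 = (2.2141, 4.1651, -4.3301)
after link 3: o_3 = (4.3792, 8.4151, -5.8301)

4.379 8.415 -5.830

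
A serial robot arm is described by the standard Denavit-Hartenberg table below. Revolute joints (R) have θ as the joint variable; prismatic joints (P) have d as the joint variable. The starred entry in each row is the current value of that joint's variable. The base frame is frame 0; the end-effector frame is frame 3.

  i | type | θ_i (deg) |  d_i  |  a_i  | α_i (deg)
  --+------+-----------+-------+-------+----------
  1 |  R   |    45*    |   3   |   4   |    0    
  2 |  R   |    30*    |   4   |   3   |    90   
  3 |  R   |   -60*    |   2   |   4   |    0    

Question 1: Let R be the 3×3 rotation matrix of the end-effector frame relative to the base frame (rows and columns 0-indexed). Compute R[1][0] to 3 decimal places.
0.483

End-effector x-axis (col 0 of R) = (0.1294,0.4830,-0.8660)
R[1][0] = 0.4830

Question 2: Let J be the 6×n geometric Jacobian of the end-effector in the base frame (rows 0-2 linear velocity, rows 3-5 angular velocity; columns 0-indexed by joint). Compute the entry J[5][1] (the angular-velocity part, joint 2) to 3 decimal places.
axis z_1 = (0.0000,0.0000,1.0000); lever o_n−o_1 = (3.2259,4.3120,0.5359)
cross product → J_v[:, 1] = (-4.3120,3.2259,0.0000)
J_ω[:, 1] = z_1
entry J[5][1] = 1.0000

1.000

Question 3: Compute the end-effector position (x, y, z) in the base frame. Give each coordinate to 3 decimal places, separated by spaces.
after link 1: o_1 = (2.8284, 2.8284, 3.0000)
after link 2: o_2 = (3.6049, 5.7262, 7.0000)
after link 3: o_3 = (6.0544, 7.1404, 3.5359)

6.054 7.140 3.536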